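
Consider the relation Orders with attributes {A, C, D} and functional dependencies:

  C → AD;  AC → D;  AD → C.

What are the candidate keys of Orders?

{C}, {A, D}

{C}⁺: C→AD adds A, D → {A, C, D}.
{A, D}⁺: AD→C adds C → {A, C, D}. Minimal: {D}⁺ = {D}; {A}⁺ = {A} — none reach the full schema.
Any other superkey contains one of these as a subset, so there are no further candidate keys.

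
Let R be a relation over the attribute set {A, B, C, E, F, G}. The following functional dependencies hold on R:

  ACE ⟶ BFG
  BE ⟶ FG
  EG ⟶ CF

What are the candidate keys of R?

Attributes A, E never appear on any right-hand side, so every candidate key must contain {A, E}.
{A, E}⁺ = {A, E}, which is not all of the schema, so we must add further attributes.
{A, B, E}⁺: BE→FG adds F, G; EG→CF adds C → {A, B, C, E, F, G}.
{A, C, E}⁺: ACE→BFG adds B, F, G → {A, B, C, E, F, G}.
{A, E, G}⁺: EG→CF adds C, F; ACE→BFG adds B → {A, B, C, E, F, G}.

{A, B, E}, {A, C, E}, {A, E, G}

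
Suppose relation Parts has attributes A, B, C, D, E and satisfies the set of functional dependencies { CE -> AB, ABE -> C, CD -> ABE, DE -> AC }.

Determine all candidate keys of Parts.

CD; DE

{C, D}⁺: CD→ABE adds A, B, E → {A, B, C, D, E}.
{D, E}⁺: DE→AC adds A, C; CE→AB adds B → {A, B, C, D, E}.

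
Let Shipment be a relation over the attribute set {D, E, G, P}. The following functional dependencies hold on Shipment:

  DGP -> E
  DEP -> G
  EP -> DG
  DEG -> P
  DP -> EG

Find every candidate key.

{D, P}; {E, P}; {D, E, G}

{D, P}⁺: DP→EG adds E, G → {D, E, G, P}. Minimal: {P}⁺ = {P}; {D}⁺ = {D} — none reach the full schema.
{E, P}⁺: EP→DG adds D, G → {D, E, G, P}. Minimal: {P}⁺ = {P}; {E}⁺ = {E} — none reach the full schema.
{D, E, G}⁺: DEG→P adds P → {D, E, G, P}. Minimal: {E, G}⁺ = {E, G}; {D, G}⁺ = {D, G}; {D, E}⁺ = {D, E} — none reach the full schema.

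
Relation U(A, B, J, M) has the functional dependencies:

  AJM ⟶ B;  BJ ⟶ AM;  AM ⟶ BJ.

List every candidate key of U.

{A, M}, {B, J}

{A, M}⁺: AM→BJ adds B, J → {A, B, J, M}. Minimal: {M}⁺ = {M}; {A}⁺ = {A} — none reach the full schema.
{B, J}⁺: BJ→AM adds A, M → {A, B, J, M}. Minimal: {J}⁺ = {J}; {B}⁺ = {B} — none reach the full schema.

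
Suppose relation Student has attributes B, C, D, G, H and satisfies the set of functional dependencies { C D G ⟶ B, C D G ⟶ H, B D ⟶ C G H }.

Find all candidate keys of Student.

{B, D}; {C, D, G}

Attribute D never appears on the right-hand side of any dependency, so D must belong to every candidate key.
{D}⁺ = {D}, which is not all of the schema, so we must add further attributes.
{B, D}⁺: BD→CGH adds C, G, H → {B, C, D, G, H}.
{C, D, G}⁺: CDG→B adds B; CDG→H adds H → {B, C, D, G, H}.
Any other superkey contains one of these as a subset, so there are no further candidate keys.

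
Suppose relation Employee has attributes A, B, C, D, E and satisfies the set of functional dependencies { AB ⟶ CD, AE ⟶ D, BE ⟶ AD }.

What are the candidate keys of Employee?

{B, E}

Attributes B, E never appear on any right-hand side, so every candidate key must contain {B, E}.
{B, E}⁺ = {A, B, C, D, E}, which is all of the schema, so {B, E} is the only candidate key.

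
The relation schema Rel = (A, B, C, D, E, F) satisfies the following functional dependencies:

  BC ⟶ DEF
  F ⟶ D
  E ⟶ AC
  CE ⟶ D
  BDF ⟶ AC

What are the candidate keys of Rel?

{B, C}; {B, E}; {B, F}

Attribute B never appears on the right-hand side of any dependency, so B must belong to every candidate key.
{B}⁺ = {B}, which is not all of the schema, so we must add further attributes.
{B, C}⁺: BC→DEF adds D, E, F; E→AC adds A → {A, B, C, D, E, F}.
{B, E}⁺: E→AC adds A, C; CE→D adds D; BC→DEF adds F → {A, B, C, D, E, F}.
{B, F}⁺: F→D adds D; BDF→AC adds A, C; BC→DEF adds E → {A, B, C, D, E, F}.
Any other superkey contains one of these as a subset, so there are no further candidate keys.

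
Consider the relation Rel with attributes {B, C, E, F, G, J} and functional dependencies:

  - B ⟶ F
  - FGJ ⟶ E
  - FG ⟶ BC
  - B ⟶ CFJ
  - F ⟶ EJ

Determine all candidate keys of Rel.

Attribute G never appears on the right-hand side of any dependency, so G must belong to every candidate key.
{G}⁺ = {G}, which is not all of the schema, so we must add further attributes.
{B, G}⁺: B→F adds F; FG→BC adds C; B→CFJ adds J; F→EJ adds E → {B, C, E, F, G, J}. Minimal: {G}⁺ = {G}; {B}⁺ = {B, C, E, F, J} — none reach the full schema.
{F, G}⁺: FG→BC adds B, C; B→CFJ adds J; F→EJ adds E → {B, C, E, F, G, J}. Minimal: {G}⁺ = {G}; {F}⁺ = {E, F, J} — none reach the full schema.
Any other superkey contains one of these as a subset, so there are no further candidate keys.

BG; FG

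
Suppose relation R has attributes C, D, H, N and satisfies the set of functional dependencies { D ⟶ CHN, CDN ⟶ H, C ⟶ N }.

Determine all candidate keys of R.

Attribute D never appears on the right-hand side of any dependency, so D must belong to every candidate key.
{D}⁺ = {C, D, H, N}, which is all of the schema, so {D} is the only candidate key.

{D}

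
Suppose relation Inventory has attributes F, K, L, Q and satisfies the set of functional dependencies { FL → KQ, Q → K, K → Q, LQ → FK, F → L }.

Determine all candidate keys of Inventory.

{F}; {K, L}; {L, Q}

{F}⁺: F→L adds L; FL→KQ adds K, Q → {F, K, L, Q}.
{K, L}⁺: K→Q adds Q; LQ→FK adds F → {F, K, L, Q}. Minimal: {L}⁺ = {L}; {K}⁺ = {K, Q} — none reach the full schema.
{L, Q}⁺: Q→K adds K; LQ→FK adds F → {F, K, L, Q}. Minimal: {Q}⁺ = {K, Q}; {L}⁺ = {L} — none reach the full schema.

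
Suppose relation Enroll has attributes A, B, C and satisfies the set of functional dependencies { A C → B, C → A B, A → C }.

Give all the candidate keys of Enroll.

A; C

{A}⁺: A→C adds C; AC→B adds B → {A, B, C}.
{C}⁺: C→AB adds A, B → {A, B, C}.
Any other superkey contains one of these as a subset, so there are no further candidate keys.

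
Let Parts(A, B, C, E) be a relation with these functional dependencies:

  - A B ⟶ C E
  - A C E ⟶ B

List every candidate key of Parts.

Attribute A never appears on the right-hand side of any dependency, so A must belong to every candidate key.
{A}⁺ = {A}, which is not all of the schema, so we must add further attributes.
{A, B}⁺: AB→CE adds C, E → {A, B, C, E}.
{A, C, E}⁺: ACE→B adds B → {A, B, C, E}.
Any other superkey contains one of these as a subset, so there are no further candidate keys.

{A, B}, {A, C, E}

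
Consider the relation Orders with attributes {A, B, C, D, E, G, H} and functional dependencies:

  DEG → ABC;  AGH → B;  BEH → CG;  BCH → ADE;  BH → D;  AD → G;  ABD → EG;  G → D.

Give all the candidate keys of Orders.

Attribute H never appears on the right-hand side of any dependency, so H must belong to every candidate key.
{H}⁺ = {H}, which is not all of the schema, so we must add further attributes.
{A, B, H}⁺: BH→D adds D; AD→G adds G; ABD→EG adds E; DEG→ABC adds C → {A, B, C, D, E, G, H}. Minimal: {B, H}⁺ = {B, D, H}; {A, H}⁺ = {A, H}; {A, B}⁺ = {A, B} — none reach the full schema.
{A, D, H}⁺: AD→G adds G; AGH→B adds B; ABD→EG adds E; DEG→ABC adds C → {A, B, C, D, E, G, H}. Minimal: {D, H}⁺ = {D, H}; {A, H}⁺ = {A, H}; {A, D}⁺ = {A, D, G} — none reach the full schema.
{A, G, H}⁺: AGH→B adds B; BH→D adds D; ABD→EG adds E; DEG→ABC adds C → {A, B, C, D, E, G, H}. Minimal: {G, H}⁺ = {D, G, H}; {A, H}⁺ = {A, H}; {A, G}⁺ = {A, D, G} — none reach the full schema.
{B, C, H}⁺: BCH→ADE adds A, D, E; AD→G adds G → {A, B, C, D, E, G, H}. Minimal: {C, H}⁺ = {C, H}; {B, H}⁺ = {B, D, H}; {B, C}⁺ = {B, C} — none reach the full schema.
{B, E, H}⁺: BEH→CG adds C, G; BCH→ADE adds A, D → {A, B, C, D, E, G, H}. Minimal: {E, H}⁺ = {E, H}; {B, H}⁺ = {B, D, H}; {B, E}⁺ = {B, E} — none reach the full schema.
{E, G, H}⁺: G→D adds D; DEG→ABC adds A, B, C → {A, B, C, D, E, G, H}. Minimal: {G, H}⁺ = {D, G, H}; {E, H}⁺ = {E, H}; {E, G}⁺ = {A, B, C, D, E, G} — none reach the full schema.

ABH; ADH; AGH; BCH; BEH; EGH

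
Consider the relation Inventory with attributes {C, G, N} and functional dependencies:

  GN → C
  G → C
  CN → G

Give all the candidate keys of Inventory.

CN, GN

Attribute N never appears on the right-hand side of any dependency, so N must belong to every candidate key.
{N}⁺ = {N}, which is not all of the schema, so we must add further attributes.
{C, N}⁺: CN→G adds G → {C, G, N}. Minimal: {N}⁺ = {N}; {C}⁺ = {C} — none reach the full schema.
{G, N}⁺: GN→C adds C → {C, G, N}. Minimal: {N}⁺ = {N}; {G}⁺ = {C, G} — none reach the full schema.
Any other superkey contains one of these as a subset, so there are no further candidate keys.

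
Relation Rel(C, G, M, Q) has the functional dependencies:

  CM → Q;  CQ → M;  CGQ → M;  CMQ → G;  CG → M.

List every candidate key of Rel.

CG, CM, CQ

Attribute C never appears on the right-hand side of any dependency, so C must belong to every candidate key.
{C}⁺ = {C}, which is not all of the schema, so we must add further attributes.
{C, G}⁺: CG→M adds M; CM→Q adds Q → {C, G, M, Q}. Minimal: {G}⁺ = {G}; {C}⁺ = {C} — none reach the full schema.
{C, M}⁺: CM→Q adds Q; CMQ→G adds G → {C, G, M, Q}. Minimal: {M}⁺ = {M}; {C}⁺ = {C} — none reach the full schema.
{C, Q}⁺: CQ→M adds M; CMQ→G adds G → {C, G, M, Q}. Minimal: {Q}⁺ = {Q}; {C}⁺ = {C} — none reach the full schema.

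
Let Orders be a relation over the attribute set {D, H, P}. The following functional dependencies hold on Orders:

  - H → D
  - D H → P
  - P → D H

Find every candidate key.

H; P

{H}⁺: H→D adds D; DH→P adds P → {D, H, P}.
{P}⁺: P→DH adds D, H → {D, H, P}.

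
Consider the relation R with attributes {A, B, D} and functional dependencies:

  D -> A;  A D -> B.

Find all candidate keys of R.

D

Attribute D never appears on the right-hand side of any dependency, so D must belong to every candidate key.
{D}⁺ = {A, B, D}, which is all of the schema, so {D} is the only candidate key.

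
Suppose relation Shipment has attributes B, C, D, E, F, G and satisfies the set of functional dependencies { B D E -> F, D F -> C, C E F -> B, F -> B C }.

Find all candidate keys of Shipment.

Attributes D, E, G never appear on any right-hand side, so every candidate key must contain {D, E, G}.
{D, E, G}⁺ = {D, E, G}, which is not all of the schema, so we must add further attributes.
{B, D, E, G}⁺: BDE→F adds F; DF→C adds C → {B, C, D, E, F, G}. Minimal: {D, E, G}⁺ = {D, E, G}; {B, E, G}⁺ = {B, E, G}; {B, D, G}⁺ = {B, D, G}; … — none reach the full schema.
{D, E, F, G}⁺: DF→C adds C; CEF→B adds B → {B, C, D, E, F, G}. Minimal: {E, F, G}⁺ = {B, C, E, F, G}; {D, F, G}⁺ = {B, C, D, F, G}; {D, E, G}⁺ = {D, E, G}; … — none reach the full schema.

{B, D, E, G}, {D, E, F, G}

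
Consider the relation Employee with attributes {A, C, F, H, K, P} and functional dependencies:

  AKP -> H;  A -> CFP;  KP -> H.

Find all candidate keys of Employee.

(A, K)

Attributes A, K never appear on any right-hand side, so every candidate key must contain {A, K}.
{A, K}⁺ = {A, C, F, H, K, P}, which is all of the schema, so {A, K} is the only candidate key.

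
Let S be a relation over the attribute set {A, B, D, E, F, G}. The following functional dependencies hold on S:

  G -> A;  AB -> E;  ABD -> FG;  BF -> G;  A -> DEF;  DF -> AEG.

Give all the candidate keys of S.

{A, B}; {B, F}; {B, G}

Attribute B never appears on the right-hand side of any dependency, so B must belong to every candidate key.
{B}⁺ = {B}, which is not all of the schema, so we must add further attributes.
{A, B}⁺: AB→E adds E; A→DEF adds D, F; DF→AEG adds G → {A, B, D, E, F, G}. Minimal: {B}⁺ = {B}; {A}⁺ = {A, D, E, F, G} — none reach the full schema.
{B, F}⁺: BF→G adds G; G→A adds A; AB→E adds E; A→DEF adds D → {A, B, D, E, F, G}. Minimal: {F}⁺ = {F}; {B}⁺ = {B} — none reach the full schema.
{B, G}⁺: G→A adds A; AB→E adds E; A→DEF adds D, F → {A, B, D, E, F, G}. Minimal: {G}⁺ = {A, D, E, F, G}; {B}⁺ = {B} — none reach the full schema.
Any other superkey contains one of these as a subset, so there are no further candidate keys.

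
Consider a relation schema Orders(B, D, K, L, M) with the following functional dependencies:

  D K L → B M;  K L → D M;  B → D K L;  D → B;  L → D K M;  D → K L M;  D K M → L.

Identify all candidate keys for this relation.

{B}⁺: B→DKL adds D, K, L; L→DKM adds M → {B, D, K, L, M}.
{D}⁺: D→B adds B; D→KLM adds K, L, M → {B, D, K, L, M}.
{L}⁺: L→DKM adds D, K, M; DKL→BM adds B → {B, D, K, L, M}.
Any other superkey contains one of these as a subset, so there are no further candidate keys.

B, D, L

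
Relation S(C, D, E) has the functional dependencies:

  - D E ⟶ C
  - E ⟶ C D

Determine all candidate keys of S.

Attribute E never appears on the right-hand side of any dependency, so E must belong to every candidate key.
{E}⁺ = {C, D, E}, which is all of the schema, so {E} is the only candidate key.

(E)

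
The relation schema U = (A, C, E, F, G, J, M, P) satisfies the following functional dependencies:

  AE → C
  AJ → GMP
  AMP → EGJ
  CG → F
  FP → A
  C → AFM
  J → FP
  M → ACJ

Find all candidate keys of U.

{C}⁺: C→AFM adds A, F, M; M→ACJ adds J; AJ→GMP adds G, P; AMP→EGJ adds E → {A, C, E, F, G, J, M, P}.
{J}⁺: J→FP adds F, P; FP→A adds A; AJ→GMP adds G, M; AMP→EGJ adds E; M→ACJ adds C → {A, C, E, F, G, J, M, P}.
{M}⁺: M→ACJ adds A, C, J; AJ→GMP adds G, P; AMP→EGJ adds E; CG→F adds F → {A, C, E, F, G, J, M, P}.
{A, E}⁺: AE→C adds C; C→AFM adds F, M; M→ACJ adds J; AJ→GMP adds G, P → {A, C, E, F, G, J, M, P}. Minimal: {E}⁺ = {E}; {A}⁺ = {A} — none reach the full schema.
{E, F, P}⁺: FP→A adds A; AE→C adds C; C→AFM adds M; M→ACJ adds J; AJ→GMP adds G → {A, C, E, F, G, J, M, P}. Minimal: {F, P}⁺ = {A, F, P}; {E, P}⁺ = {E, P}; {E, F}⁺ = {E, F} — none reach the full schema.

{C}, {J}, {M}, {A, E}, {E, F, P}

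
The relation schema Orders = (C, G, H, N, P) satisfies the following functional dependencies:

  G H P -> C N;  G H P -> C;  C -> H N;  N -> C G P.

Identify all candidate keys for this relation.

{C}; {N}; {G, H, P}

{C}⁺: C→HN adds H, N; N→CGP adds G, P → {C, G, H, N, P}.
{N}⁺: N→CGP adds C, G, P; C→HN adds H → {C, G, H, N, P}.
{G, H, P}⁺: GHP→CN adds C, N → {C, G, H, N, P}. Minimal: {H, P}⁺ = {H, P}; {G, P}⁺ = {G, P}; {G, H}⁺ = {G, H} — none reach the full schema.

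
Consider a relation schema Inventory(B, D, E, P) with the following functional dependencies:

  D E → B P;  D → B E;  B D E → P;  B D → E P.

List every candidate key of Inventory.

Attribute D never appears on the right-hand side of any dependency, so D must belong to every candidate key.
{D}⁺ = {B, D, E, P}, which is all of the schema, so {D} is the only candidate key.

D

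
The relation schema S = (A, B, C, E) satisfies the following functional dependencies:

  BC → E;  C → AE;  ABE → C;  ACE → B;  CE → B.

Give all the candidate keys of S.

C; ABE

{C}⁺: C→AE adds A, E; ACE→B adds B → {A, B, C, E}.
{A, B, E}⁺: ABE→C adds C → {A, B, C, E}. Minimal: {B, E}⁺ = {B, E}; {A, E}⁺ = {A, E}; {A, B}⁺ = {A, B} — none reach the full schema.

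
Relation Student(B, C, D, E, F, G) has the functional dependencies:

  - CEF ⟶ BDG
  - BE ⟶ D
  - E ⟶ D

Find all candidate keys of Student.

(C, E, F)

{C, E, F}⁺: CEF→BDG adds B, D, G → {B, C, D, E, F, G}. Minimal: {E, F}⁺ = {D, E, F}; {C, F}⁺ = {C, F}; {C, E}⁺ = {C, D, E} — none reach the full schema.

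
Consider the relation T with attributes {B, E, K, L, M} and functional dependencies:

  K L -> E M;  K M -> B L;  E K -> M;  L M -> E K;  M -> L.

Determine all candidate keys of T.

(M), (E, K), (K, L)

{M}⁺: M→L adds L; LM→EK adds E, K; KM→BL adds B → {B, E, K, L, M}.
{E, K}⁺: EK→M adds M; M→L adds L; KM→BL adds B → {B, E, K, L, M}. Minimal: {K}⁺ = {K}; {E}⁺ = {E} — none reach the full schema.
{K, L}⁺: KL→EM adds E, M; KM→BL adds B → {B, E, K, L, M}. Minimal: {L}⁺ = {L}; {K}⁺ = {K} — none reach the full schema.
Any other superkey contains one of these as a subset, so there are no further candidate keys.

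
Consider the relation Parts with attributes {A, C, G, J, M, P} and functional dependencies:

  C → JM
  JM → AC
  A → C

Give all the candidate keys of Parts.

AGP, CGP, GJMP

Attributes G, P never appear on any right-hand side, so every candidate key must contain {G, P}.
{G, P}⁺ = {G, P}, which is not all of the schema, so we must add further attributes.
{A, G, P}⁺: A→C adds C; C→JM adds J, M → {A, C, G, J, M, P}. Minimal: {G, P}⁺ = {G, P}; {A, P}⁺ = {A, C, J, M, P}; {A, G}⁺ = {A, C, G, J, M} — none reach the full schema.
{C, G, P}⁺: C→JM adds J, M; JM→AC adds A → {A, C, G, J, M, P}. Minimal: {G, P}⁺ = {G, P}; {C, P}⁺ = {A, C, J, M, P}; {C, G}⁺ = {A, C, G, J, M} — none reach the full schema.
{G, J, M, P}⁺: JM→AC adds A, C → {A, C, G, J, M, P}. Minimal: {J, M, P}⁺ = {A, C, J, M, P}; {G, M, P}⁺ = {G, M, P}; {G, J, P}⁺ = {G, J, P}; … — none reach the full schema.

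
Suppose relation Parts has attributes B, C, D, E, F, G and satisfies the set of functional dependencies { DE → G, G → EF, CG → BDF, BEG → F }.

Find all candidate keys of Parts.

{C, G}⁺: G→EF adds E, F; CG→BDF adds B, D → {B, C, D, E, F, G}.
{C, D, E}⁺: DE→G adds G; G→EF adds F; CG→BDF adds B → {B, C, D, E, F, G}.

(C, G); (C, D, E)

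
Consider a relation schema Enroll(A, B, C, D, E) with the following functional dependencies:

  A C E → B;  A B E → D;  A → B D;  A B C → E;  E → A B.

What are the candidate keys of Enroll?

{A, C}⁺: A→BD adds B, D; ABC→E adds E → {A, B, C, D, E}. Minimal: {C}⁺ = {C}; {A}⁺ = {A, B, D} — none reach the full schema.
{C, E}⁺: E→AB adds A, B; ABE→D adds D → {A, B, C, D, E}. Minimal: {E}⁺ = {A, B, D, E}; {C}⁺ = {C} — none reach the full schema.

AC; CE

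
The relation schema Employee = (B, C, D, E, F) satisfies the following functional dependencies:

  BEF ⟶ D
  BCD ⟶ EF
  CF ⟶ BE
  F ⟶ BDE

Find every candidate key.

{C, F}, {B, C, D}

Attribute C never appears on the right-hand side of any dependency, so C must belong to every candidate key.
{C}⁺ = {C}, which is not all of the schema, so we must add further attributes.
{C, F}⁺: CF→BE adds B, E; F→BDE adds D → {B, C, D, E, F}. Minimal: {F}⁺ = {B, D, E, F}; {C}⁺ = {C} — none reach the full schema.
{B, C, D}⁺: BCD→EF adds E, F → {B, C, D, E, F}. Minimal: {C, D}⁺ = {C, D}; {B, D}⁺ = {B, D}; {B, C}⁺ = {B, C} — none reach the full schema.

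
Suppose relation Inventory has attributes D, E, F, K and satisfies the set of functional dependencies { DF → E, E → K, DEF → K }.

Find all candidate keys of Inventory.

{D, F}⁺: DF→E adds E; E→K adds K → {D, E, F, K}.
No other minimal superkey exists.

{D, F}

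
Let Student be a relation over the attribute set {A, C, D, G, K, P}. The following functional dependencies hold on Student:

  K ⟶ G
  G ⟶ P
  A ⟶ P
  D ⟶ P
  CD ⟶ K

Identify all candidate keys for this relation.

Attributes A, C, D never appear on any right-hand side, so every candidate key must contain {A, C, D}.
{A, C, D}⁺ = {A, C, D, G, K, P}, which is all of the schema, so {A, C, D} is the only candidate key.

{A, C, D}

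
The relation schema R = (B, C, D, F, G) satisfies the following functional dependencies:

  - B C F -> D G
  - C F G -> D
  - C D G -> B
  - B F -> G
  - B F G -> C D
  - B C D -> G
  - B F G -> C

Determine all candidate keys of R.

{B, F}⁺: BF→G adds G; BFG→CD adds C, D → {B, C, D, F, G}.
{C, F, G}⁺: CFG→D adds D; CDG→B adds B → {B, C, D, F, G}.
Any other superkey contains one of these as a subset, so there are no further candidate keys.

{B, F}, {C, F, G}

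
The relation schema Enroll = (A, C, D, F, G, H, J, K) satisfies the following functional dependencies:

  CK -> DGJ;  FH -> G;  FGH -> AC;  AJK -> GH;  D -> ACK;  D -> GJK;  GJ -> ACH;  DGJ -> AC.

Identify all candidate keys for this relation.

Attribute F never appears on the right-hand side of any dependency, so F must belong to every candidate key.
{F}⁺ = {F}, which is not all of the schema, so we must add further attributes.
{D, F}⁺: D→ACK adds A, C, K; D→GJK adds G, J; GJ→ACH adds H → {A, C, D, F, G, H, J, K}. Minimal: {F}⁺ = {F}; {D}⁺ = {A, C, D, G, H, J, K} — none reach the full schema.
{C, F, K}⁺: CK→DGJ adds D, G, J; D→ACK adds A; GJ→ACH adds H → {A, C, D, F, G, H, J, K}. Minimal: {F, K}⁺ = {F, K}; {C, K}⁺ = {A, C, D, G, H, J, K}; {C, F}⁺ = {C, F} — none reach the full schema.
{F, H, K}⁺: FH→G adds G; FGH→AC adds A, C; CK→DGJ adds D, J → {A, C, D, F, G, H, J, K}. Minimal: {H, K}⁺ = {H, K}; {F, K}⁺ = {F, K}; {F, H}⁺ = {A, C, F, G, H} — none reach the full schema.
{A, F, J, K}⁺: AJK→GH adds G, H; GJ→ACH adds C; CK→DGJ adds D → {A, C, D, F, G, H, J, K}. Minimal: {F, J, K}⁺ = {F, J, K}; {A, J, K}⁺ = {A, C, D, G, H, J, K}; {A, F, K}⁺ = {A, F, K}; … — none reach the full schema.
{F, G, J, K}⁺: GJ→ACH adds A, C, H; CK→DGJ adds D → {A, C, D, F, G, H, J, K}. Minimal: {G, J, K}⁺ = {A, C, D, G, H, J, K}; {F, J, K}⁺ = {F, J, K}; {F, G, K}⁺ = {F, G, K}; … — none reach the full schema.

{D, F}, {C, F, K}, {F, H, K}, {A, F, J, K}, {F, G, J, K}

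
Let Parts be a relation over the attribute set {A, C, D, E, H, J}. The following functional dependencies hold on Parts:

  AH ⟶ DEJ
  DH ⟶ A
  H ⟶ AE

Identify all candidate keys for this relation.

{C, H}

{C, H}⁺: H→AE adds A, E; AH→DEJ adds D, J → {A, C, D, E, H, J}. Minimal: {H}⁺ = {A, D, E, H, J}; {C}⁺ = {C} — none reach the full schema.
No other minimal superkey exists.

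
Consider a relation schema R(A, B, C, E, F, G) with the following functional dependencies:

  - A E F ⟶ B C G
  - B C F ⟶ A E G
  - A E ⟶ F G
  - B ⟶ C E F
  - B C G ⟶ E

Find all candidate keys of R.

{B}⁺: B→CEF adds C, E, F; BCF→AEG adds A, G → {A, B, C, E, F, G}.
{A, E}⁺: AE→FG adds F, G; AEF→BCG adds B, C → {A, B, C, E, F, G}.

{B}, {A, E}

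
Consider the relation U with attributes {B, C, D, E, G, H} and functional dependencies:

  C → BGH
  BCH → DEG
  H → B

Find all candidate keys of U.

Attribute C never appears on the right-hand side of any dependency, so C must belong to every candidate key.
{C}⁺ = {B, C, D, E, G, H}, which is all of the schema, so {C} is the only candidate key.

C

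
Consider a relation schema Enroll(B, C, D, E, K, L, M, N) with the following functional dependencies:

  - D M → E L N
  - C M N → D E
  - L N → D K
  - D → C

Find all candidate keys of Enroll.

{B, D, M}, {B, C, M, N}, {B, L, M, N}

Attributes B, M never appear on any right-hand side, so every candidate key must contain {B, M}.
{B, M}⁺ = {B, M}, which is not all of the schema, so we must add further attributes.
{B, D, M}⁺: DM→ELN adds E, L, N; LN→DK adds K; D→C adds C → {B, C, D, E, K, L, M, N}. Minimal: {D, M}⁺ = {C, D, E, K, L, M, N}; {B, M}⁺ = {B, M}; {B, D}⁺ = {B, C, D} — none reach the full schema.
{B, C, M, N}⁺: CMN→DE adds D, E; DM→ELN adds L; LN→DK adds K → {B, C, D, E, K, L, M, N}. Minimal: {C, M, N}⁺ = {C, D, E, K, L, M, N}; {B, M, N}⁺ = {B, M, N}; {B, C, N}⁺ = {B, C, N}; … — none reach the full schema.
{B, L, M, N}⁺: LN→DK adds D, K; D→C adds C; DM→ELN adds E → {B, C, D, E, K, L, M, N}. Minimal: {L, M, N}⁺ = {C, D, E, K, L, M, N}; {B, M, N}⁺ = {B, M, N}; {B, L, N}⁺ = {B, C, D, K, L, N}; … — none reach the full schema.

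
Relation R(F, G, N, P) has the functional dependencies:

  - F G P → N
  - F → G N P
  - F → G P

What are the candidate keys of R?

{F}

Attribute F never appears on the right-hand side of any dependency, so F must belong to every candidate key.
{F}⁺ = {F, G, N, P}, which is all of the schema, so {F} is the only candidate key.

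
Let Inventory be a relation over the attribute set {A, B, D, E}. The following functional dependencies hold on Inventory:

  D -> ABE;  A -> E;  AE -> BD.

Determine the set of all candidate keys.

{A}; {D}

{A}⁺: A→E adds E; AE→BD adds B, D → {A, B, D, E}.
{D}⁺: D→ABE adds A, B, E → {A, B, D, E}.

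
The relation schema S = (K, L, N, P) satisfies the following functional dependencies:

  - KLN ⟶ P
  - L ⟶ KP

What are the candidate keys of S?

Attributes L, N never appear on any right-hand side, so every candidate key must contain {L, N}.
{L, N}⁺ = {K, L, N, P}, which is all of the schema, so {L, N} is the only candidate key.

(L, N)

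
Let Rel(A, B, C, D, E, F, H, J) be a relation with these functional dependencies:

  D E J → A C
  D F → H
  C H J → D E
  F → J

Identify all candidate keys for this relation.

Attributes B, F never appear on any right-hand side, so every candidate key must contain {B, F}.
{B, F}⁺ = {B, F, J}, which is not all of the schema, so we must add further attributes.
{B, C, D, F}⁺: DF→H adds H; F→J adds J; CHJ→DE adds E; DEJ→AC adds A → {A, B, C, D, E, F, H, J}. Minimal: {C, D, F}⁺ = {A, C, D, E, F, H, J}; {B, D, F}⁺ = {B, D, F, H, J}; {B, C, F}⁺ = {B, C, F, J}; … — none reach the full schema.
{B, C, F, H}⁺: F→J adds J; CHJ→DE adds D, E; DEJ→AC adds A → {A, B, C, D, E, F, H, J}. Minimal: {C, F, H}⁺ = {A, C, D, E, F, H, J}; {B, F, H}⁺ = {B, F, H, J}; {B, C, H}⁺ = {B, C, H}; … — none reach the full schema.
{B, D, E, F}⁺: DF→H adds H; F→J adds J; DEJ→AC adds A, C → {A, B, C, D, E, F, H, J}. Minimal: {D, E, F}⁺ = {A, C, D, E, F, H, J}; {B, E, F}⁺ = {B, E, F, J}; {B, D, F}⁺ = {B, D, F, H, J}; … — none reach the full schema.

{B, C, D, F}; {B, C, F, H}; {B, D, E, F}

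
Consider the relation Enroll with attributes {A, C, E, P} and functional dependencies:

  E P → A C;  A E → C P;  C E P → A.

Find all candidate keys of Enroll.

Attribute E never appears on the right-hand side of any dependency, so E must belong to every candidate key.
{E}⁺ = {E}, which is not all of the schema, so we must add further attributes.
{A, E}⁺: AE→CP adds C, P → {A, C, E, P}. Minimal: {E}⁺ = {E}; {A}⁺ = {A} — none reach the full schema.
{E, P}⁺: EP→AC adds A, C → {A, C, E, P}. Minimal: {P}⁺ = {P}; {E}⁺ = {E} — none reach the full schema.
Any other superkey contains one of these as a subset, so there are no further candidate keys.

(A, E), (E, P)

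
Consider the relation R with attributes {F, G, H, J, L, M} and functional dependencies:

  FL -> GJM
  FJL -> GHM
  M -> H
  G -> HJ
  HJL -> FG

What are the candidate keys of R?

{F, L}⁺: FL→GJM adds G, J, M; FJL→GHM adds H → {F, G, H, J, L, M}. Minimal: {L}⁺ = {L}; {F}⁺ = {F} — none reach the full schema.
{G, L}⁺: G→HJ adds H, J; HJL→FG adds F; FL→GJM adds M → {F, G, H, J, L, M}. Minimal: {L}⁺ = {L}; {G}⁺ = {G, H, J} — none reach the full schema.
{H, J, L}⁺: HJL→FG adds F, G; FL→GJM adds M → {F, G, H, J, L, M}. Minimal: {J, L}⁺ = {J, L}; {H, L}⁺ = {H, L}; {H, J}⁺ = {H, J} — none reach the full schema.
{J, L, M}⁺: M→H adds H; HJL→FG adds F, G → {F, G, H, J, L, M}. Minimal: {L, M}⁺ = {H, L, M}; {J, M}⁺ = {H, J, M}; {J, L}⁺ = {J, L} — none reach the full schema.

FL, GL, HJL, JLM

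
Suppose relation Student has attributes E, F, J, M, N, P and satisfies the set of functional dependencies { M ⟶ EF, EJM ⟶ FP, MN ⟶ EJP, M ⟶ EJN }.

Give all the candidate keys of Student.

{M}

Attribute M never appears on the right-hand side of any dependency, so M must belong to every candidate key.
{M}⁺ = {E, F, J, M, N, P}, which is all of the schema, so {M} is the only candidate key.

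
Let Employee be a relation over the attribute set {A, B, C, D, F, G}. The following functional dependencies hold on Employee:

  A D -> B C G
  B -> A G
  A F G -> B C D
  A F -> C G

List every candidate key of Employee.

Attribute F never appears on the right-hand side of any dependency, so F must belong to every candidate key.
{F}⁺ = {F}, which is not all of the schema, so we must add further attributes.
{A, F}⁺: AF→CG adds C, G; AFG→BCD adds B, D → {A, B, C, D, F, G}. Minimal: {F}⁺ = {F}; {A}⁺ = {A} — none reach the full schema.
{B, F}⁺: B→AG adds A, G; AFG→BCD adds C, D → {A, B, C, D, F, G}. Minimal: {F}⁺ = {F}; {B}⁺ = {A, B, G} — none reach the full schema.

{A, F}, {B, F}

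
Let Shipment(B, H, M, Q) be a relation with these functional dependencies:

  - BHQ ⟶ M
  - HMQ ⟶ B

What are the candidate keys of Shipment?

{B, H, Q}; {H, M, Q}

Attributes H, Q never appear on any right-hand side, so every candidate key must contain {H, Q}.
{H, Q}⁺ = {H, Q}, which is not all of the schema, so we must add further attributes.
{B, H, Q}⁺: BHQ→M adds M → {B, H, M, Q}. Minimal: {H, Q}⁺ = {H, Q}; {B, Q}⁺ = {B, Q}; {B, H}⁺ = {B, H} — none reach the full schema.
{H, M, Q}⁺: HMQ→B adds B → {B, H, M, Q}. Minimal: {M, Q}⁺ = {M, Q}; {H, Q}⁺ = {H, Q}; {H, M}⁺ = {H, M} — none reach the full schema.
Any other superkey contains one of these as a subset, so there are no further candidate keys.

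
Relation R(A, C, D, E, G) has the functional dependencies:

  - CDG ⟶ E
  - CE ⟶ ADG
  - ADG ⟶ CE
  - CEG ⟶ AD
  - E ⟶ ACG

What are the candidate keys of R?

{E}⁺: E→ACG adds A, C, G; CE→ADG adds D → {A, C, D, E, G}.
{A, D, G}⁺: ADG→CE adds C, E → {A, C, D, E, G}. Minimal: {D, G}⁺ = {D, G}; {A, G}⁺ = {A, G}; {A, D}⁺ = {A, D} — none reach the full schema.
{C, D, G}⁺: CDG→E adds E; CE→ADG adds A → {A, C, D, E, G}. Minimal: {D, G}⁺ = {D, G}; {C, G}⁺ = {C, G}; {C, D}⁺ = {C, D} — none reach the full schema.

(E); (A, D, G); (C, D, G)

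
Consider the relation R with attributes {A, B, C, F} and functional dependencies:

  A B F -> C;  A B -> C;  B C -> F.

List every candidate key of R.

{A, B}

Attributes A, B never appear on any right-hand side, so every candidate key must contain {A, B}.
{A, B}⁺ = {A, B, C, F}, which is all of the schema, so {A, B} is the only candidate key.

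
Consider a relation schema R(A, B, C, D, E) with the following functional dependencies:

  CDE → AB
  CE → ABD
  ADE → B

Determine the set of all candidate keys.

Attributes C, E never appear on any right-hand side, so every candidate key must contain {C, E}.
{C, E}⁺ = {A, B, C, D, E}, which is all of the schema, so {C, E} is the only candidate key.

(C, E)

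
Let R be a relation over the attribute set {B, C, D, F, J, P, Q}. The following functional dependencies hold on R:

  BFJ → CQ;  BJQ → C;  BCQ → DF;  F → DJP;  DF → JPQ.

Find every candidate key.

Attribute B never appears on the right-hand side of any dependency, so B must belong to every candidate key.
{B}⁺ = {B}, which is not all of the schema, so we must add further attributes.
{B, F}⁺: F→DJP adds D, J, P; DF→JPQ adds Q; BFJ→CQ adds C → {B, C, D, F, J, P, Q}. Minimal: {F}⁺ = {D, F, J, P, Q}; {B}⁺ = {B} — none reach the full schema.
{B, C, Q}⁺: BCQ→DF adds D, F; F→DJP adds J, P → {B, C, D, F, J, P, Q}. Minimal: {C, Q}⁺ = {C, Q}; {B, Q}⁺ = {B, Q}; {B, C}⁺ = {B, C} — none reach the full schema.
{B, J, Q}⁺: BJQ→C adds C; BCQ→DF adds D, F; F→DJP adds P → {B, C, D, F, J, P, Q}. Minimal: {J, Q}⁺ = {J, Q}; {B, Q}⁺ = {B, Q}; {B, J}⁺ = {B, J} — none reach the full schema.
Any other superkey contains one of these as a subset, so there are no further candidate keys.

{B, F}; {B, C, Q}; {B, J, Q}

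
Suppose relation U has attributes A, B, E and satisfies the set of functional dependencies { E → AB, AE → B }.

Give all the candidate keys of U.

Attribute E never appears on the right-hand side of any dependency, so E must belong to every candidate key.
{E}⁺ = {A, B, E}, which is all of the schema, so {E} is the only candidate key.

E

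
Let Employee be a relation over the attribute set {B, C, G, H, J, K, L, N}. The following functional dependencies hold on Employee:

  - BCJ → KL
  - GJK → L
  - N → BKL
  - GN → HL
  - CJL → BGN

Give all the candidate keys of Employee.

Attributes C, J never appear on any right-hand side, so every candidate key must contain {C, J}.
{C, J}⁺ = {C, J}, which is not all of the schema, so we must add further attributes.
{B, C, J}⁺: BCJ→KL adds K, L; CJL→BGN adds G, N; GN→HL adds H → {B, C, G, H, J, K, L, N}. Minimal: {C, J}⁺ = {C, J}; {B, J}⁺ = {B, J}; {B, C}⁺ = {B, C} — none reach the full schema.
{C, J, L}⁺: CJL→BGN adds B, G, N; BCJ→KL adds K; GN→HL adds H → {B, C, G, H, J, K, L, N}. Minimal: {J, L}⁺ = {J, L}; {C, L}⁺ = {C, L}; {C, J}⁺ = {C, J} — none reach the full schema.
{C, J, N}⁺: N→BKL adds B, K, L; CJL→BGN adds G; GN→HL adds H → {B, C, G, H, J, K, L, N}. Minimal: {J, N}⁺ = {B, J, K, L, N}; {C, N}⁺ = {B, C, K, L, N}; {C, J}⁺ = {C, J} — none reach the full schema.
{C, G, J, K}⁺: GJK→L adds L; CJL→BGN adds B, N; GN→HL adds H → {B, C, G, H, J, K, L, N}. Minimal: {G, J, K}⁺ = {G, J, K, L}; {C, J, K}⁺ = {C, J, K}; {C, G, K}⁺ = {C, G, K}; … — none reach the full schema.
Any other superkey contains one of these as a subset, so there are no further candidate keys.

(B, C, J); (C, J, L); (C, J, N); (C, G, J, K)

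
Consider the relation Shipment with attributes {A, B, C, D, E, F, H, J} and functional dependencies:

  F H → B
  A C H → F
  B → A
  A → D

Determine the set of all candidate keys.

Attributes C, E, H, J never appear on any right-hand side, so every candidate key must contain {C, E, H, J}.
{C, E, H, J}⁺ = {C, E, H, J}, which is not all of the schema, so we must add further attributes.
{A, C, E, H, J}⁺: ACH→F adds F; A→D adds D; FH→B adds B → {A, B, C, D, E, F, H, J}.
{B, C, E, H, J}⁺: B→A adds A; A→D adds D; ACH→F adds F → {A, B, C, D, E, F, H, J}.
{C, E, F, H, J}⁺: FH→B adds B; B→A adds A; A→D adds D → {A, B, C, D, E, F, H, J}.

{A, C, E, H, J}, {B, C, E, H, J}, {C, E, F, H, J}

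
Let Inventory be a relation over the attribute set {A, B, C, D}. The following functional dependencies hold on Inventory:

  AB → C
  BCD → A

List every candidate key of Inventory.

{A, B, D}, {B, C, D}

Attributes B, D never appear on any right-hand side, so every candidate key must contain {B, D}.
{B, D}⁺ = {B, D}, which is not all of the schema, so we must add further attributes.
{A, B, D}⁺: AB→C adds C → {A, B, C, D}. Minimal: {B, D}⁺ = {B, D}; {A, D}⁺ = {A, D}; {A, B}⁺ = {A, B, C} — none reach the full schema.
{B, C, D}⁺: BCD→A adds A → {A, B, C, D}. Minimal: {C, D}⁺ = {C, D}; {B, D}⁺ = {B, D}; {B, C}⁺ = {B, C} — none reach the full schema.
Any other superkey contains one of these as a subset, so there are no further candidate keys.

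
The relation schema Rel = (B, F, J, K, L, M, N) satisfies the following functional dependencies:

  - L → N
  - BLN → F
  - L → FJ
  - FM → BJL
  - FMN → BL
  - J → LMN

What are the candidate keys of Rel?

{J, K}; {K, L}; {F, K, M}

Attribute K never appears on the right-hand side of any dependency, so K must belong to every candidate key.
{K}⁺ = {K}, which is not all of the schema, so we must add further attributes.
{J, K}⁺: J→LMN adds L, M, N; L→FJ adds F; FM→BJL adds B → {B, F, J, K, L, M, N}. Minimal: {K}⁺ = {K}; {J}⁺ = {B, F, J, L, M, N} — none reach the full schema.
{K, L}⁺: L→N adds N; L→FJ adds F, J; J→LMN adds M; FM→BJL adds B → {B, F, J, K, L, M, N}. Minimal: {L}⁺ = {B, F, J, L, M, N}; {K}⁺ = {K} — none reach the full schema.
{F, K, M}⁺: FM→BJL adds B, J, L; J→LMN adds N → {B, F, J, K, L, M, N}. Minimal: {K, M}⁺ = {K, M}; {F, M}⁺ = {B, F, J, L, M, N}; {F, K}⁺ = {F, K} — none reach the full schema.
Any other superkey contains one of these as a subset, so there are no further candidate keys.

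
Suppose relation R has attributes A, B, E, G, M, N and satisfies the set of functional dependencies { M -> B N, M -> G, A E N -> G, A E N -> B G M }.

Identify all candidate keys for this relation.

Attributes A, E never appear on any right-hand side, so every candidate key must contain {A, E}.
{A, E}⁺ = {A, E}, which is not all of the schema, so we must add further attributes.
{A, E, M}⁺: M→BN adds B, N; M→G adds G → {A, B, E, G, M, N}. Minimal: {E, M}⁺ = {B, E, G, M, N}; {A, M}⁺ = {A, B, G, M, N}; {A, E}⁺ = {A, E} — none reach the full schema.
{A, E, N}⁺: AEN→G adds G; AEN→BGM adds B, M → {A, B, E, G, M, N}. Minimal: {E, N}⁺ = {E, N}; {A, N}⁺ = {A, N}; {A, E}⁺ = {A, E} — none reach the full schema.

AEM; AEN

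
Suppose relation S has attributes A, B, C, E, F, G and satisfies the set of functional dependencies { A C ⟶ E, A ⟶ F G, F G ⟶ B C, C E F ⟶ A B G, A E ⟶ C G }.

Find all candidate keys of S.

{A}; {C, E, F}; {E, F, G}

{A}⁺: A→FG adds F, G; FG→BC adds B, C; AC→E adds E → {A, B, C, E, F, G}.
{C, E, F}⁺: CEF→ABG adds A, B, G → {A, B, C, E, F, G}. Minimal: {E, F}⁺ = {E, F}; {C, F}⁺ = {C, F}; {C, E}⁺ = {C, E} — none reach the full schema.
{E, F, G}⁺: FG→BC adds B, C; CEF→ABG adds A → {A, B, C, E, F, G}. Minimal: {F, G}⁺ = {B, C, F, G}; {E, G}⁺ = {E, G}; {E, F}⁺ = {E, F} — none reach the full schema.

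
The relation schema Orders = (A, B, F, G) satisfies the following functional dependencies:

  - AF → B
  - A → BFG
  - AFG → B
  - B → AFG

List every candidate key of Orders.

{A}⁺: A→BFG adds B, F, G → {A, B, F, G}.
{B}⁺: B→AFG adds A, F, G → {A, B, F, G}.
Any other superkey contains one of these as a subset, so there are no further candidate keys.

{A}, {B}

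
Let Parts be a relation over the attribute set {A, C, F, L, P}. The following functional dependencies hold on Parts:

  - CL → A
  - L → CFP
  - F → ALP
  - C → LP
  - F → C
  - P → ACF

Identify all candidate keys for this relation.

{C}⁺: C→LP adds L, P; P→ACF adds A, F → {A, C, F, L, P}.
{F}⁺: F→ALP adds A, L, P; F→C adds C → {A, C, F, L, P}.
{L}⁺: L→CFP adds C, F, P; F→ALP adds A → {A, C, F, L, P}.
{P}⁺: P→ACF adds A, C, F; F→ALP adds L → {A, C, F, L, P}.
Any other superkey contains one of these as a subset, so there are no further candidate keys.

{C}; {F}; {L}; {P}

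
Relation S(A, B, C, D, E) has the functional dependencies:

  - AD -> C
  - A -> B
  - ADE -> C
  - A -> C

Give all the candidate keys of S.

(A, D, E)

Attributes A, D, E never appear on any right-hand side, so every candidate key must contain {A, D, E}.
{A, D, E}⁺ = {A, B, C, D, E}, which is all of the schema, so {A, D, E} is the only candidate key.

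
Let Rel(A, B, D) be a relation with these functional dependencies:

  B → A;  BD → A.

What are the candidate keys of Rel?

Attributes B, D never appear on any right-hand side, so every candidate key must contain {B, D}.
{B, D}⁺ = {A, B, D}, which is all of the schema, so {B, D} is the only candidate key.

{B, D}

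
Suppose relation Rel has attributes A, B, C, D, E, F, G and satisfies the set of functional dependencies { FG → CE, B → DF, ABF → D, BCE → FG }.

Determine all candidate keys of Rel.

ABG; ABCE

Attributes A, B never appear on any right-hand side, so every candidate key must contain {A, B}.
{A, B}⁺ = {A, B, D, F}, which is not all of the schema, so we must add further attributes.
{A, B, G}⁺: B→DF adds D, F; FG→CE adds C, E → {A, B, C, D, E, F, G}. Minimal: {B, G}⁺ = {B, C, D, E, F, G}; {A, G}⁺ = {A, G}; {A, B}⁺ = {A, B, D, F} — none reach the full schema.
{A, B, C, E}⁺: B→DF adds D, F; BCE→FG adds G → {A, B, C, D, E, F, G}. Minimal: {B, C, E}⁺ = {B, C, D, E, F, G}; {A, C, E}⁺ = {A, C, E}; {A, B, E}⁺ = {A, B, D, E, F}; … — none reach the full schema.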